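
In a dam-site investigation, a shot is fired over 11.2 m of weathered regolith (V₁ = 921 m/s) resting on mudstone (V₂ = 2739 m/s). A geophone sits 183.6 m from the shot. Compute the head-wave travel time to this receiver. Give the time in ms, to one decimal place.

89.9 ms

t = x/V₂ + 2h·√(V₂²−V₁²)/(V₁V₂).
√(V₂²−V₁²) = √(2739²−921²) = 2579.5 m/s; delay term = 2·11.2·2579.5/(921·2739) = 0.02291 s.
t = 183.6/2739 + 0.02291 = 0.08994 s.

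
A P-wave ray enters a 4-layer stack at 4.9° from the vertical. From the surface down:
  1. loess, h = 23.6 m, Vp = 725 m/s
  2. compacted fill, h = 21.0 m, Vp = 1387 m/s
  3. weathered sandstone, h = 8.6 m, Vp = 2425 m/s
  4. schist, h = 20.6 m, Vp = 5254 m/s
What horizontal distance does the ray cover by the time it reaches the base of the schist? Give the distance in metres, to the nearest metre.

p = sin θ₁/V₁ = sin 4.9°/725 = 1.1782e-04 s/m is conserved through the stack.
Layer 1: θ = 4.90°; offset = 23.6·tan 4.90° = 2.023 m.
Layer 2: sin θ = p·1387 = 0.1634 → θ = 9.40°; offset = 21.0·tan 9.40° = 3.478 m.
Layer 3: sin θ = p·2425 = 0.2857 → θ = 16.60°; offset = 8.6·tan 16.60° = 2.564 m.
Layer 4: sin θ = p·5254 = 0.6190 → θ = 38.24°; offset = 20.6·tan 38.24° = 16.236 m.
Σ offsets = 24.302 m.

24 m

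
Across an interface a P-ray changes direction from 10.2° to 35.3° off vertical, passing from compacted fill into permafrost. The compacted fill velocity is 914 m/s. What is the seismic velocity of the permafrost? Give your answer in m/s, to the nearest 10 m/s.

2980 m/s

sin 10.2° = 0.1771; sin 35.3° = 0.5779.
V₂ = V₁·(sin θ₂/sin θ₁) = 914·(0.5779/0.1771) = 2982.54 m/s.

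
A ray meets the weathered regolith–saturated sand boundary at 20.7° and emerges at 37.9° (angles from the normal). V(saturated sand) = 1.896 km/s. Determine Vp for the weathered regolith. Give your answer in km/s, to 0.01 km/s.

1.09 km/s

Snell's law: sin 20.7°/V₁ = sin 37.9°/V₂.
V₁ = V₂·sin 20.7°/sin 37.9° = 1.896 × 0.5754 = 1.09 km/s.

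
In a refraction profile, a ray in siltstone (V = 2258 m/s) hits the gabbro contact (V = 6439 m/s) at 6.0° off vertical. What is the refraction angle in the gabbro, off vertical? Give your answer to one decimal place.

17.3°

sin θ₁/V₁ = sin θ₂/V₂ ⇒ sin θ₂ = 6439·sin 6.0°/2258 = 6439·0.1045/2258 = 0.2981.
θ₂ = arcsin 0.2981 = 17.34° from the normal.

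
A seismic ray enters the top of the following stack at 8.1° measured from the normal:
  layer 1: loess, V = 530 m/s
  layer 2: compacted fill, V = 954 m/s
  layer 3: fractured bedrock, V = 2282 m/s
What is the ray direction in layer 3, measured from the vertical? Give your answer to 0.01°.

Snell's law across each interface conserves sin θ / V, so sin θ_3 = V_3·sin θ₁/V₁.
sin θ_3 = 2282 × sin 8.1° / 530 = 0.6067.
θ_3 = 37.35° from the vertical.

37.35°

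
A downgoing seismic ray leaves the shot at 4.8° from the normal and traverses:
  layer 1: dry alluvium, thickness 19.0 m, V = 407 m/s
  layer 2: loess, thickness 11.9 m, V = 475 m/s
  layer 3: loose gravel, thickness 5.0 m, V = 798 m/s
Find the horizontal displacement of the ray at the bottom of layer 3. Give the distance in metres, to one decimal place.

p = sin θ₁/V₁ = sin 4.8°/407 = 2.0560e-04 s/m is conserved through the stack.
Layer 1: θ = 4.80°; offset = 19.0·tan 4.80° = 1.595 m.
Layer 2: sin θ = p·475 = 0.0977 → θ = 5.60°; offset = 11.9·tan 5.60° = 1.168 m.
Layer 3: sin θ = p·798 = 0.1641 → θ = 9.44°; offset = 5.0·tan 9.44° = 0.832 m.
Total horizontal offset = 3.595 m.

3.6 m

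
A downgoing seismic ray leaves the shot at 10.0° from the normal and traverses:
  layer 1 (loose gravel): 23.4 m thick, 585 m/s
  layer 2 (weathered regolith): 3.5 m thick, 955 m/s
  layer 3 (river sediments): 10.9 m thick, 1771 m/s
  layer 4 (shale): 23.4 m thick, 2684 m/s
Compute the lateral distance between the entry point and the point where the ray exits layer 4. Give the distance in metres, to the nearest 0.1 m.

42.7 m

p = sin θ₁/V₁ = sin 10.0°/585 = 2.9683e-04 s/m is conserved through the stack.
Layer 1: θ = 10.00°; offset = 23.4·tan 10.00° = 4.126 m.
Layer 2: sin θ = p·955 = 0.2835 → θ = 16.47°; offset = 3.5·tan 16.47° = 1.035 m.
Layer 3: sin θ = p·1771 = 0.5257 → θ = 31.71°; offset = 10.9·tan 31.71° = 6.736 m.
Layer 4: sin θ = p·2684 = 0.7967 → θ = 52.82°; offset = 23.4·tan 52.82° = 30.847 m.
Total horizontal offset = 42.743 m.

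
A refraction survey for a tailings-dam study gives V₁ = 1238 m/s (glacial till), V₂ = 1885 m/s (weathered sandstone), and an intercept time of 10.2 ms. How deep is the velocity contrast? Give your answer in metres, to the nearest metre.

θ_c = arcsin(1238/1885) = 41.05°; cos θ_c = 0.7541.
tᵢ = 2h cos θ_c/V₁ ⇒ h = tᵢ·V₁/(2 cos θ_c) = 0.0102·1238/(2·0.7541) = 8.37 m.

8 m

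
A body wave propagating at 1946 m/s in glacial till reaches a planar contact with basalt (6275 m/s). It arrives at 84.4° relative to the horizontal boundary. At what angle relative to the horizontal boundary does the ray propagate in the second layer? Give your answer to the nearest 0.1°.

Angle from the normal: 90° − 84.4° = 5.6°.
sin θ₁/V₁ = sin θ₂/V₂ ⇒ sin θ₂ = 6275·sin 5.6°/1946 = 6275·0.0976/1946 = 0.3147.
θ₂ = arcsin 0.3147 = 18.34° from the normal.
From the interface: 90° − 18.34° = 71.66°.

71.7°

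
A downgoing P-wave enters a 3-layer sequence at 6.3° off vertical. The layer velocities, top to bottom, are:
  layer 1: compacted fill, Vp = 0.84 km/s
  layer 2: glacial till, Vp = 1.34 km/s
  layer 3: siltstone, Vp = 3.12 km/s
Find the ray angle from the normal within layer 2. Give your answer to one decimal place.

10.1°

Ray parameter p = sin 6.3° / 0.84 = 1.3064e-01 s/km.
sin θ_2 = p·V_2 = 1.3064e-01 × 1.34 = 0.1751.
θ_2 = 10.08° from the vertical.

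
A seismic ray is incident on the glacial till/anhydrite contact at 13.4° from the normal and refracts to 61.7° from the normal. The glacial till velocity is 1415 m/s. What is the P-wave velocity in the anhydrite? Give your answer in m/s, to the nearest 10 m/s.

5380 m/s

sin 13.4° = 0.2317; sin 61.7° = 0.8805.
V₂ = V₁·(sin θ₂/sin θ₁) = 1415·(0.8805/0.2317) = 5375.99 m/s.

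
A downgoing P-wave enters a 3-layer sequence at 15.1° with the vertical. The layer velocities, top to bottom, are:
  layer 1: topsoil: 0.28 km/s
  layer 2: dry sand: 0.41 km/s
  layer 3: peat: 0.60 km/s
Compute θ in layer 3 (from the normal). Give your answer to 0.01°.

33.93°

Ray parameter p = sin 15.1° / 0.28 = 9.3037e-01 s/km.
sin θ_3 = p·V_3 = 9.3037e-01 × 0.60 = 0.5582.
θ_3 = 33.93° from the vertical.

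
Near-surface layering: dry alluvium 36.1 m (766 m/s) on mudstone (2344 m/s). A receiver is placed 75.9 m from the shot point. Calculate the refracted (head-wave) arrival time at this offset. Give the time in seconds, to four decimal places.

0.1215 s

t = x/V₂ + 2h·√(V₂²−V₁²)/(V₁V₂).
√(V₂²−V₁²) = √(2344²−766²) = 2215.3 m/s; delay term = 2·36.1·2215.3/(766·2344) = 0.08908 s.
t = 75.9/2344 + 0.08908 = 0.12146 s.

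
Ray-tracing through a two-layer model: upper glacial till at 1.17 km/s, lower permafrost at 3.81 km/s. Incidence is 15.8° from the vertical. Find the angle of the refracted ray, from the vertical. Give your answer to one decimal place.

62.5°

sin θ₁/V₁ = sin θ₂/V₂ ⇒ sin θ₂ = 3.81·sin 15.8°/1.17 = 3.81·0.2723/1.17 = 0.8867.
θ₂ = sin⁻¹(0.8867) = 62.46° (from vertical).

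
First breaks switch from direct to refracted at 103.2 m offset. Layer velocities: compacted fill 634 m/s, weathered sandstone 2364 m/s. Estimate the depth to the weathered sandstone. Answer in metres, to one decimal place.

h = (x_cross/2)·√((V₂−V₁)/(V₂+V₁)).
(V₂−V₁)/(V₂+V₁) = (2364−634)/(2364+634) = 0.5771; √ = 0.7596.
h = (103.2/2)·0.7596 = 39.20 m.

39.2 m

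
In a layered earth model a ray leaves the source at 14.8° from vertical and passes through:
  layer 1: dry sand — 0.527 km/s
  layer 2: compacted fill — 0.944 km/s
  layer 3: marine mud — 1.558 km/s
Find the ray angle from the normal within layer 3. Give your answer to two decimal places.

Snell's law across each interface conserves sin θ / V, so sin θ_3 = V_3·sin θ₁/V₁.
sin θ_3 = 1.558 × sin 14.8° / 0.527 = 0.7552.
θ_3 = 49.04° from the vertical.

49.04°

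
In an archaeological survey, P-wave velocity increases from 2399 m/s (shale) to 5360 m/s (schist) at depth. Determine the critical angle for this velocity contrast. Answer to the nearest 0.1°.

Critical incidence: sin θ_c = V₁/V₂ = 2399/5360 = 0.4476.
θ_c = arcsin 0.4476 = 26.59°.

26.6°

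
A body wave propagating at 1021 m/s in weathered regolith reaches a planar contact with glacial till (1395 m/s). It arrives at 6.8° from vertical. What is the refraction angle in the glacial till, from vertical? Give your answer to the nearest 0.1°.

9.3°

Snell's law: sin θ₂ = (V₂/V₁)·sin θ₁ = (1395/1021)·sin 6.8° = 0.1618.
θ₂ = sin⁻¹(0.1618) = 9.31° (from vertical).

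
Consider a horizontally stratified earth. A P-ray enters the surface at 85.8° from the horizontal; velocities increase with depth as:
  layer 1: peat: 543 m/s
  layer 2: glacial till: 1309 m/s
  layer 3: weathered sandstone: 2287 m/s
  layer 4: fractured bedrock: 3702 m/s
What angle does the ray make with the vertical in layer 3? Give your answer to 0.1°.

From the normal: θ₁ = 90° − 85.8° = 4.2°.
Snell's law across each interface conserves sin θ / V, so sin θ_3 = V_3·sin θ₁/V₁.
sin θ_3 = 2287 × sin 4.2° / 543 = 0.3085.
θ_3 = arcsin 0.3085 = 17.97°.

18.0°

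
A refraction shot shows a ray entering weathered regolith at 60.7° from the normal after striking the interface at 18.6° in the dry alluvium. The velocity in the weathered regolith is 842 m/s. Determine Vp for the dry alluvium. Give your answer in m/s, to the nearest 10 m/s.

Snell's law: sin 18.6°/V₁ = sin 60.7°/V₂.
V₁ = V₂·sin 18.6°/sin 60.7° = 842 × 0.3657 = 307.96 m/s.

310 m/s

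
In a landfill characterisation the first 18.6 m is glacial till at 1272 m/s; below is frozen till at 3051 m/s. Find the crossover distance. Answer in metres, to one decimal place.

x_cross = 2h·√((V₂+V₁)/(V₂−V₁)).
(V₂+V₁)/(V₂−V₁) = (3051+1272)/(3051−1272) = 2.4300; √ = 1.5589.
x_cross = 2·18.6·1.5589 = 57.99 m.

58.0 m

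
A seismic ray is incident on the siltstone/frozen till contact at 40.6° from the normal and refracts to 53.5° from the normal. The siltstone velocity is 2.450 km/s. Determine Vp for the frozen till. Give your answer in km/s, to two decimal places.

Snell's law: sin 40.6°/V₁ = sin 53.5°/V₂.
V₂ = V₁·sin 53.5°/sin 40.6° = 2.450 × 1.2352 = 3.03 km/s.

3.03 km/s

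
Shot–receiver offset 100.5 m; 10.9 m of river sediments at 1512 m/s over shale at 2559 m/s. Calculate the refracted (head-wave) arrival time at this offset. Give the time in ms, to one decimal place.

t = x/V₂ + 2h·√(V₂²−V₁²)/(V₁V₂).
√(V₂²−V₁²) = √(2559²−1512²) = 2064.5 m/s; delay term = 2·10.9·2064.5/(1512·2559) = 0.01163 s.
t = 100.5/2559 + 0.01163 = 0.05091 s.

50.9 ms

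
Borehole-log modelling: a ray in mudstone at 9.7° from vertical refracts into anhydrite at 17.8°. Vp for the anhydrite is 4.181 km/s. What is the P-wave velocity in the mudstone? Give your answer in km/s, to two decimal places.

Snell's law: sin 9.7°/V₁ = sin 17.8°/V₂.
V₁ = V₂·sin 9.7°/sin 17.8° = 4.181 × 0.5512 = 2.30 km/s.

2.30 km/s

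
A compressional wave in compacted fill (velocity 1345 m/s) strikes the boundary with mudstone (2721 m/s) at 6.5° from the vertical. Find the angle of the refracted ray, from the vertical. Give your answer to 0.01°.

sin θ₁/V₁ = sin θ₂/V₂ ⇒ sin θ₂ = 2721·sin 6.5°/1345 = 2721·0.1132/1345 = 0.2290.
θ₂ = sin⁻¹(0.2290) = 13.24° (from vertical).

13.24°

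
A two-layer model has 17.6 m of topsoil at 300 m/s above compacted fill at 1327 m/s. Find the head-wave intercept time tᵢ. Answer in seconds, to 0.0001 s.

tᵢ = 2h·√(V₂²−V₁²)/(V₁V₂).
√(V₂²−V₁²) = √(1327²−300²) = 1292.6 m/s.
tᵢ = 2·17.6·1292.6/(300·1327) = 0.11430 s.

0.1143 s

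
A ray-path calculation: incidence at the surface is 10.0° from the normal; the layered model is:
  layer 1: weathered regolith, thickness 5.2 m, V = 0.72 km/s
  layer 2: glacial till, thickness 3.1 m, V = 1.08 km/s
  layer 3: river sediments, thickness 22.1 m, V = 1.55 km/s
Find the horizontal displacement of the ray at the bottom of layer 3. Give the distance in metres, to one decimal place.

10.7 m

p = sin θ₁/V₁ = sin 10.0°/0.72 = 2.4118e-01 s/km is conserved through the stack.
Layer 1: θ = 10.00°; offset = 5.2·tan 10.00° = 0.917 m.
Layer 2: sin θ = p·1.08 = 0.2605 → θ = 15.10°; offset = 3.1·tan 15.10° = 0.836 m.
Layer 3: sin θ = p·1.55 = 0.3738 → θ = 21.95°; offset = 22.1·tan 21.95° = 8.907 m.
Σ offsets = 10.661 m.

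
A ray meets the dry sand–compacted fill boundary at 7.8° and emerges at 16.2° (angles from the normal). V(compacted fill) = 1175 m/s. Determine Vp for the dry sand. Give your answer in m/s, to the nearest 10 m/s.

570 m/s

sin 7.8° = 0.1357; sin 16.2° = 0.2790.
V₁ = V₂·(sin θ₁/sin θ₂) = 1175·(0.1357/0.2790) = 571.58 m/s.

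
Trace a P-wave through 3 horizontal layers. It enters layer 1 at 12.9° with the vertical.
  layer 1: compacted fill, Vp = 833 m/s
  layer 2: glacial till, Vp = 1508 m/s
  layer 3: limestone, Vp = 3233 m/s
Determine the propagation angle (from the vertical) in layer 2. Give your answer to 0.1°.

23.8°

Ray parameter p = sin 12.9° / 833 = 2.6801e-04 s/m.
sin θ_2 = p·V_2 = 2.6801e-04 × 1508 = 0.4042.
θ_2 = arcsin 0.4042 = 23.84°.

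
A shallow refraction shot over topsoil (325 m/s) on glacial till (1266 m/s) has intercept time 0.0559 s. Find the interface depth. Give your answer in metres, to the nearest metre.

9 m

h = tᵢ·V₁·V₂ / (2·√(V₂²−V₁²)).
√(V₂²−V₁²) = √(1266² − 325²) = 1223.6 m/s.
h = 0.0559 s × 325 × 1266 / (2 × 1223.6) = 9.40 m.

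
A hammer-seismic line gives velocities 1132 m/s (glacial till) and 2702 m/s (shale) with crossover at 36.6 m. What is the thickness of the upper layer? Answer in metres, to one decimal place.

11.7 m

h = (x_cross/2)·√((V₂−V₁)/(V₂+V₁)).
(V₂−V₁)/(V₂+V₁) = (2702−1132)/(2702+1132) = 0.4095; √ = 0.6399.
h = (36.6/2)·0.6399 = 11.71 m.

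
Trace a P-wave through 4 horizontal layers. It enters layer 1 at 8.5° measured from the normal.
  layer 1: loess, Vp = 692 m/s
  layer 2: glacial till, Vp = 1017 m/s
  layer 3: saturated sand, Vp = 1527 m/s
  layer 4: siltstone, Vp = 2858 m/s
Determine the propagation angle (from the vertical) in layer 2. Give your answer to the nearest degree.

Ray parameter p = sin 8.5° / 692 = 2.1360e-04 s/m.
sin θ_2 = p·V_2 = 2.1360e-04 × 1017 = 0.2172.
θ_2 = 12.55° from the vertical.

13°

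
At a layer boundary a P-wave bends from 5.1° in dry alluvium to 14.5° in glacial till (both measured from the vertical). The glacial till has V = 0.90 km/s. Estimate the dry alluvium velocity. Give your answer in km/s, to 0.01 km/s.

Snell's law: sin 5.1°/V₁ = sin 14.5°/V₂.
V₁ = V₂·sin 5.1°/sin 14.5° = 0.90 × 0.3550 = 0.32 km/s.

0.32 km/s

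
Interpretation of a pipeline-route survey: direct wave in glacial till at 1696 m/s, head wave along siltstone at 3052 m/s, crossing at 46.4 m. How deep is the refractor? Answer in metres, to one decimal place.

x_cross = 2h·√((V₂+V₁)/(V₂−V₁)) → h = x_cross / (2·√((V₂+V₁)/(V₂−V₁))).
√((V₂+V₁)/(V₂−V₁)) = √((3052+1696)/(3052−1696)) = 1.8712.
h = 46.4 / (2·1.8712) = 12.40 m.

12.4 m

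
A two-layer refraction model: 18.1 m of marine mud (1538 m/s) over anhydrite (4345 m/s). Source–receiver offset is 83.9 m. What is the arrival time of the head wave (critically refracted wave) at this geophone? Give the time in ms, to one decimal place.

θ_c = arcsin(V₁/V₂) = arcsin(1538/4345) = 20.73°, cos θ_c = 0.9353.
Intercept time tᵢ = 2h cos θ_c / V₁ = 2·18.1·0.9353/1538 = 0.02201 s.
t = x/V₂ + tᵢ = 83.9/4345 + 0.02201 = 0.04132 s.

41.3 ms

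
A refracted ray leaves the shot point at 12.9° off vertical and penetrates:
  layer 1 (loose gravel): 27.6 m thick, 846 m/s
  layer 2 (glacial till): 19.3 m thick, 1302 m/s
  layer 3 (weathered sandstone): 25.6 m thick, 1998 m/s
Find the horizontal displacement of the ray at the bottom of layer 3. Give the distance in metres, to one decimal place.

Apply Snell's law at each interface; in layer i the horizontal offset is hᵢ·tan θᵢ.
Layer 1: θ = 12.90°; offset = 27.6·tan 12.90° = 6.321 m.
Layer 2: sin θ = 1302·sin 12.9°/846 = 0.3436, θ = 20.10°; offset = 19.3·tan 20.10° = 7.061 m.
Layer 3: sin θ = 1998·sin 12.9°/846 = 0.5273, θ = 31.82°; offset = 25.6·tan 31.82° = 15.885 m.
Total horizontal offset = 29.267 m.

29.3 m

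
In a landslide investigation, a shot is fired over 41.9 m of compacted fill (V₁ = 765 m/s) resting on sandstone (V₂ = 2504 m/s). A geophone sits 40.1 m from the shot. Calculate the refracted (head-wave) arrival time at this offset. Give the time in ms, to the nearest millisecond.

t = x/V₂ + 2h·√(V₂²−V₁²)/(V₁V₂).
√(V₂²−V₁²) = √(2504²−765²) = 2384.3 m/s; delay term = 2·41.9·2384.3/(765·2504) = 0.10431 s.
t = 40.1/2504 + 0.10431 = 0.12032 s.

120 ms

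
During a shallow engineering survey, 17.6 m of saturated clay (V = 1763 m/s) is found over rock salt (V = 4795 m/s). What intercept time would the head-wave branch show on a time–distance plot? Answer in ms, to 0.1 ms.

18.6 ms

θ_c = arcsin(V₁/V₂) = arcsin(1763/4795) = 21.57°; cos θ_c = 0.9300.
tᵢ = 2h·cos θ_c / V₁ = 2·17.6·0.9300 / 1763 = 0.01857 s.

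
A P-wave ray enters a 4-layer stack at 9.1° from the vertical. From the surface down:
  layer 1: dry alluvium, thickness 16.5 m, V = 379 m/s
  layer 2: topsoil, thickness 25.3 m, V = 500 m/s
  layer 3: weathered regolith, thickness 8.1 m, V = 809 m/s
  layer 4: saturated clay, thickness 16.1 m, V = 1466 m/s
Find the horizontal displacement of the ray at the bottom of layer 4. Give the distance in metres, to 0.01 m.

23.40 m

Apply Snell's law at each interface; in layer i the horizontal offset is hᵢ·tan θᵢ.
Layer 1: θ = 9.10°; offset = 16.5·tan 9.10° = 2.6429 m.
Layer 2: sin θ = 500·sin 9.1°/379 = 0.2087, θ = 12.04°; offset = 25.3·tan 12.04° = 5.3977 m.
Layer 3: sin θ = 809·sin 9.1°/379 = 0.3376, θ = 19.73°; offset = 8.1·tan 19.73° = 2.9051 m.
Layer 4: sin θ = 1466·sin 9.1°/379 = 0.6118, θ = 37.72°; offset = 16.1·tan 37.72° = 12.4513 m.
Summing the layer offsets gives 23.3970 m.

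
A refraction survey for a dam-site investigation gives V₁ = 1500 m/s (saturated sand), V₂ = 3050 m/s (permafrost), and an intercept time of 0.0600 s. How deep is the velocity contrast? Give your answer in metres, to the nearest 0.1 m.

51.7 m

h = tᵢ·V₁·V₂ / (2·√(V₂²−V₁²)).
√(V₂²−V₁²) = √(3050² − 1500²) = 2655.7 m/s.
h = 0.06 s × 1500 × 3050 / (2 × 2655.7) = 51.68 m.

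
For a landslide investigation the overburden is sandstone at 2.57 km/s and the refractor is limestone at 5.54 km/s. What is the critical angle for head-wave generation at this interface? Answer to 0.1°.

27.6°

Critical incidence: sin θ_c = V₁/V₂ = 2.57/5.54 = 0.4639.
θ_c = arcsin 0.4639 = 27.64°.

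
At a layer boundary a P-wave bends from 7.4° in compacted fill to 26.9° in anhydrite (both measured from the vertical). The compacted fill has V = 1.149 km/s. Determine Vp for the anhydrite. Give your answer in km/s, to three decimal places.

Snell's law: sin 7.4°/V₁ = sin 26.9°/V₂.
V₂ = V₁·sin 26.9°/sin 7.4° = 1.149 × 3.5128 = 4.036 km/s.

4.036 km/s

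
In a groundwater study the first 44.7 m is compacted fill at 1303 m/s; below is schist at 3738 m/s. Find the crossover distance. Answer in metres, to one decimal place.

128.6 m

θ_c = arcsin(1303/3738) = 20.40°, so cos θ_c = 0.9373 and tᵢ = 2h cos θ_c/V₁ = 0.0643 s.
At crossover x/V₁ = x/V₂ + tᵢ ⇒ x = tᵢ/(1/V₁ − 1/V₂) = 0.06431/(7.6746e-04 − 2.6752e-04) = 128.63 m.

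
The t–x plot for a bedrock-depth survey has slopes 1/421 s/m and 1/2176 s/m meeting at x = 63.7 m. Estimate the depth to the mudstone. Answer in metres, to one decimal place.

h = (x_cross/2)·√((V₂−V₁)/(V₂+V₁)).
(V₂−V₁)/(V₂+V₁) = (2176−421)/(2176+421) = 0.6758; √ = 0.8221.
h = (63.7/2)·0.8221 = 26.18 m.

26.2 m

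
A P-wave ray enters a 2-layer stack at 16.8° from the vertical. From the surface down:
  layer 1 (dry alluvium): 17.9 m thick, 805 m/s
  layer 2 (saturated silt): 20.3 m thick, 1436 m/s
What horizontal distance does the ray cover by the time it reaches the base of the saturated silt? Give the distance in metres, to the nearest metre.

Apply Snell's law at each interface; in layer i the horizontal offset is hᵢ·tan θᵢ.
Layer 1: θ = 16.80°; offset = 17.9·tan 16.80° = 5.404 m.
Layer 2: sin θ = 1436·sin 16.8°/805 = 0.5156, θ = 31.04°; offset = 20.3·tan 31.04° = 12.215 m.
Total horizontal offset = 17.620 m.

18 m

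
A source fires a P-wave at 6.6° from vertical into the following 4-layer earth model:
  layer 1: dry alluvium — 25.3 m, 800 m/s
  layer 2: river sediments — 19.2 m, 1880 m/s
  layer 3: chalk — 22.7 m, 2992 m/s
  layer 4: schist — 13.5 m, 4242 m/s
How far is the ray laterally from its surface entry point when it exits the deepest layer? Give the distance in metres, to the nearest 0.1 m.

Apply Snell's law at each interface; in layer i the horizontal offset is hᵢ·tan θᵢ.
Layer 1: θ = 6.60°; offset = 25.3·tan 6.60° = 2.927 m.
Layer 2: sin θ = 1880·sin 6.6°/800 = 0.2701, θ = 15.67°; offset = 19.2·tan 15.67° = 5.386 m.
Layer 3: sin θ = 2992·sin 6.6°/800 = 0.4299, θ = 25.46°; offset = 22.7·tan 25.46° = 10.807 m.
Layer 4: sin θ = 4242·sin 6.6°/800 = 0.6095, θ = 37.55°; offset = 13.5·tan 37.55° = 10.378 m.
Σ offsets = 29.499 m.

29.5 m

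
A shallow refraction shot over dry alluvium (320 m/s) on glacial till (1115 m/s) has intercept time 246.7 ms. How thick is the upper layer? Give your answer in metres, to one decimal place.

h = tᵢ·V₁·V₂ / (2·√(V₂²−V₁²)).
√(V₂²−V₁²) = √(1115² − 320²) = 1068.1 m/s.
h = 0.2467 s × 320 × 1115 / (2 × 1068.1) = 41.21 m.

41.2 m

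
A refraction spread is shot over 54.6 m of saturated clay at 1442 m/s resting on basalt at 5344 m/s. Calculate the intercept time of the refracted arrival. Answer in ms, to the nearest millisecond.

θ_c = arcsin(V₁/V₂) = arcsin(1442/5344) = 15.65°; cos θ_c = 0.9629.
tᵢ = 2h·cos θ_c / V₁ = 2·54.6·0.9629 / 1442 = 0.07292 s.

73 ms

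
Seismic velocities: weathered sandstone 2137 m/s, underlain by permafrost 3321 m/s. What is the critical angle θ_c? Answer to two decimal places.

Critical incidence: sin θ_c = V₁/V₂ = 2137/3321 = 0.6435.
θ_c = arcsin 0.6435 = 40.05°.

40.05°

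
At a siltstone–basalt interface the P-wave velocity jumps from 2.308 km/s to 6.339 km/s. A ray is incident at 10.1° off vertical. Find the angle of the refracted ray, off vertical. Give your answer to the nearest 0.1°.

28.8°

sin θ₁/V₁ = sin θ₂/V₂ ⇒ sin θ₂ = 6.339·sin 10.1°/2.308 = 6.339·0.1754/2.308 = 0.4817.
θ₂ = arcsin 0.4817 = 28.79° from the normal.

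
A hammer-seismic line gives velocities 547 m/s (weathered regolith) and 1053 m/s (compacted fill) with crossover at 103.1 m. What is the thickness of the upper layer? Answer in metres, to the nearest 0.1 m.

h = (x_cross/2)·√((V₂−V₁)/(V₂+V₁)).
(V₂−V₁)/(V₂+V₁) = (1053−547)/(1053+547) = 0.3163; √ = 0.5624.
h = (103.1/2)·0.5624 = 28.99 m.

29.0 m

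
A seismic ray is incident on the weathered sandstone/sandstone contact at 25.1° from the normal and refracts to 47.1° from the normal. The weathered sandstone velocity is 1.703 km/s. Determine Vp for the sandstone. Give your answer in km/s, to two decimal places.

2.94 km/s

sin 25.1° = 0.4242; sin 47.1° = 0.7325.
V₂ = V₁·(sin θ₂/sin θ₁) = 1.703·(0.7325/0.4242) = 2.94 km/s.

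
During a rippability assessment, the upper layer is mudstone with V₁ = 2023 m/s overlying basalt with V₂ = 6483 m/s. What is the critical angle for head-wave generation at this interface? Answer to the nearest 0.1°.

Critical incidence: sin θ_c = V₁/V₂ = 2023/6483 = 0.3120.
θ_c = arcsin 0.3120 = 18.18°.

18.2°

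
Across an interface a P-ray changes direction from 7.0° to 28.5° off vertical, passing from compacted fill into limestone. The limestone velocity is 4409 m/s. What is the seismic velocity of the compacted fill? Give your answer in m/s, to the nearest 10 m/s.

sin 7.0° = 0.1219; sin 28.5° = 0.4772.
V₁ = V₂·(sin θ₁/sin θ₂) = 4409·(0.1219/0.4772) = 1126.09 m/s.

1130 m/s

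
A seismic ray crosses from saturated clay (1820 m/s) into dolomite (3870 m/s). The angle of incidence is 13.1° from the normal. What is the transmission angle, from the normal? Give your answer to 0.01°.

28.81°

Snell's law: sin θ₂ = (V₂/V₁)·sin θ₁ = (3870/1820)·sin 13.1° = 0.4819.
θ₂ = sin⁻¹(0.4819) = 28.81° (from vertical).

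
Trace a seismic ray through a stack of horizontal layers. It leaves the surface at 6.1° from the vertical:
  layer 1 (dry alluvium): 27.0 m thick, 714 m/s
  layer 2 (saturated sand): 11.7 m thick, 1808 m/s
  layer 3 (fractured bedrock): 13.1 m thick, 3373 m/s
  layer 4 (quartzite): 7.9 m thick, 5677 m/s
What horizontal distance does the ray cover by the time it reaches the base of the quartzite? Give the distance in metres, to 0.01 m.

Apply Snell's law at each interface; in layer i the horizontal offset is hᵢ·tan θᵢ.
Layer 1: θ = 6.10°; offset = 27.0·tan 6.10° = 2.8855 m.
Layer 2: sin θ = 1808·sin 6.1°/714 = 0.2691, θ = 15.61°; offset = 11.7·tan 15.61° = 3.2688 m.
Layer 3: sin θ = 3373·sin 6.1°/714 = 0.5020, θ = 30.13°; offset = 13.1·tan 30.13° = 7.6037 m.
Layer 4: sin θ = 5677·sin 6.1°/714 = 0.8449, θ = 57.66°; offset = 7.9·tan 57.66° = 12.4780 m.
Total horizontal offset = 26.2361 m.

26.24 m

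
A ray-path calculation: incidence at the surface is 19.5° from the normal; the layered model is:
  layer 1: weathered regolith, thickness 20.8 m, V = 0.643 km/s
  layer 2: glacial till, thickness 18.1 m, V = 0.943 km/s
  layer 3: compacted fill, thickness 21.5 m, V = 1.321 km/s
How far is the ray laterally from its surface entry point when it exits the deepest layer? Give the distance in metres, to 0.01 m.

37.79 m

Apply Snell's law at each interface; in layer i the horizontal offset is hᵢ·tan θᵢ.
Layer 1: θ = 19.50°; offset = 20.8·tan 19.50° = 7.3657 m.
Layer 2: sin θ = 0.943·sin 19.5°/0.643 = 0.4895, θ = 29.31°; offset = 18.1·tan 29.31° = 10.1618 m.
Layer 3: sin θ = 1.321·sin 19.5°/0.643 = 0.6858, θ = 43.30°; offset = 21.5·tan 43.30° = 20.2586 m.
Total horizontal offset = 37.7861 m.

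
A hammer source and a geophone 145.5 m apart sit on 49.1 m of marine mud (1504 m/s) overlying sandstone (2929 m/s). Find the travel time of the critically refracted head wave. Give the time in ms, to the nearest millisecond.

106 ms

t = x/V₂ + 2h·√(V₂²−V₁²)/(V₁V₂).
√(V₂²−V₁²) = √(2929²−1504²) = 2513.4 m/s; delay term = 2·49.1·2513.4/(1504·2929) = 0.05603 s.
t = 145.5/2929 + 0.05603 = 0.10570 s.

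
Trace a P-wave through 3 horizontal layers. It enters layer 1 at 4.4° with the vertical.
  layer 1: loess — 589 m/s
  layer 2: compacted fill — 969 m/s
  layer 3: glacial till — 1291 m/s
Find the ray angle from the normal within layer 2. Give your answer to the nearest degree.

7°

Ray parameter p = sin 4.4° / 589 = 1.3025e-04 s/m.
sin θ_2 = p·V_2 = 1.3025e-04 × 969 = 0.1262.
θ_2 = 7.25° from the vertical.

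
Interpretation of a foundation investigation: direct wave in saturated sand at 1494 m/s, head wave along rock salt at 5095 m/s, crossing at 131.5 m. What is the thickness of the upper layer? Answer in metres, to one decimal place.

x_cross = 2h·√((V₂+V₁)/(V₂−V₁)) → h = x_cross / (2·√((V₂+V₁)/(V₂−V₁))).
√((V₂+V₁)/(V₂−V₁)) = √((5095+1494)/(5095−1494)) = 1.3527.
h = 131.5 / (2·1.3527) = 48.61 m.

48.6 m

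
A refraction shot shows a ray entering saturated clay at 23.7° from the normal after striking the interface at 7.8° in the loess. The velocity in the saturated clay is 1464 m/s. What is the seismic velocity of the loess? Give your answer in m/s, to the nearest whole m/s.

494 m/s

Snell's law: sin 7.8°/V₁ = sin 23.7°/V₂.
V₁ = V₂·sin 7.8°/sin 23.7° = 1464 × 0.3376 = 494.31 m/s.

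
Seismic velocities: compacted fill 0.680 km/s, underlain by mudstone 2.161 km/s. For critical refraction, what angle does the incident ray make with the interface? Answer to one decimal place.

Critical incidence: sin θ_c = V₁/V₂ = 0.680/2.161 = 0.3147.
θ_c = arcsin 0.3147 = 18.34°.
Measured from the interface: 90° − 18.34° = 71.66°.

71.7°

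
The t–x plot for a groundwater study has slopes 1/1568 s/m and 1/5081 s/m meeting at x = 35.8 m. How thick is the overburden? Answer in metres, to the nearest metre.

13 m

x_cross = 2h·√((V₂+V₁)/(V₂−V₁)) → h = x_cross / (2·√((V₂+V₁)/(V₂−V₁))).
√((V₂+V₁)/(V₂−V₁)) = √((5081+1568)/(5081−1568)) = 1.3757.
h = 35.8 / (2·1.3757) = 13.01 m.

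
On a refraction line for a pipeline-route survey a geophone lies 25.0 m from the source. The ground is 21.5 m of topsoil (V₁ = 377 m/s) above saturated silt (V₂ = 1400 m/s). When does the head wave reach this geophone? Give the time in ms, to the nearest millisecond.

128 ms

θ_c = arcsin(V₁/V₂) = arcsin(377/1400) = 15.62°, cos θ_c = 0.9631.
Intercept time tᵢ = 2h cos θ_c / V₁ = 2·21.5·0.9631/377 = 0.10985 s.
t = x/V₂ + tᵢ = 25.0/1400 + 0.10985 = 0.12770 s.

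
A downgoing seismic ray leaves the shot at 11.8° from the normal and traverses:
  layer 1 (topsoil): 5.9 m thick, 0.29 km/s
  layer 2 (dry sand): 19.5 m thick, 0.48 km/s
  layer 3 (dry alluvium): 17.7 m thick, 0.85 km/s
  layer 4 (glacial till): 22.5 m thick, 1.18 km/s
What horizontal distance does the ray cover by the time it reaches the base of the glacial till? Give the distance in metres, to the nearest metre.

Ray parameter p = sin 11.8° / 0.29 km/s = 7.0516e-01 s/km.
Layer 1: θ = 11.80°; offset = 5.9·tan 11.80° = 1.233 m.
Layer 2: sin θ = p·0.48 = 0.3385 → θ = 19.78°; offset = 19.5·tan 19.78° = 7.014 m.
Layer 3: sin θ = p·0.85 = 0.5994 → θ = 36.83°; offset = 17.7·tan 36.83° = 13.254 m.
Layer 4: sin θ = p·1.18 = 0.8321 → θ = 56.31°; offset = 22.5·tan 56.31° = 33.755 m.
Total horizontal offset = 55.256 m.

55 m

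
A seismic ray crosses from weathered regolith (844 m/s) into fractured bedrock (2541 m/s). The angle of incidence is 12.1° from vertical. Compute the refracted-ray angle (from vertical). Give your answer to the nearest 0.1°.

39.1°

Snell's law: sin θ₂ = (V₂/V₁)·sin θ₁ = (2541/844)·sin 12.1° = 0.6311.
θ₂ = sin⁻¹(0.6311) = 39.13° (from vertical).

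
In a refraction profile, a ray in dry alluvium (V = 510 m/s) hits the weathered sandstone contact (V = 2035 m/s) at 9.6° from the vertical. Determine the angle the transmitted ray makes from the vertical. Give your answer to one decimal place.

Snell's law: sin θ₂ = (V₂/V₁)·sin θ₁ = (2035/510)·sin 9.6° = 0.6654.
θ₂ = arcsin 0.6654 = 41.72° from the normal.

41.7°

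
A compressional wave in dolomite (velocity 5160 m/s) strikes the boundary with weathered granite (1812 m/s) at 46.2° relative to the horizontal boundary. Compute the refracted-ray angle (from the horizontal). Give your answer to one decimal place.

Convert to the normal: θ₁ = 90° − 46.2° = 43.8°.
Snell's law: sin θ₂ = (V₂/V₁)·sin θ₁ = (1812/5160)·sin 43.8° = 0.2431.
θ₂ = arcsin 0.2431 = 14.07° from the normal.
From the interface: 90° − 14.07° = 75.93°.

75.9°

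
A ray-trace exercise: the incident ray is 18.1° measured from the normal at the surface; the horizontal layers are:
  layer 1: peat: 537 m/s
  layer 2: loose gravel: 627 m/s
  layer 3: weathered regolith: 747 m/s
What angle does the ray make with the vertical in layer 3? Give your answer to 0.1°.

Ray parameter p = sin 18.1° / 537 = 5.7854e-04 s/m.
sin θ_3 = p·V_3 = 5.7854e-04 × 747 = 0.4322.
θ_3 = 25.61° from the vertical.

25.6°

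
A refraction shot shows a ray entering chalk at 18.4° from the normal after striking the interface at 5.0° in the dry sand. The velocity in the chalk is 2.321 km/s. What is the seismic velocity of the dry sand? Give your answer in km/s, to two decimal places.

sin 5.0° = 0.0872; sin 18.4° = 0.3156.
V₁ = V₂·(sin θ₁/sin θ₂) = 2.321·(0.0872/0.3156) = 0.64 km/s.

0.64 km/s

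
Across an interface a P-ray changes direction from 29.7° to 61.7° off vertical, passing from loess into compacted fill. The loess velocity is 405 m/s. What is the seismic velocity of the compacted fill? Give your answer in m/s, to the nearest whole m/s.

sin 29.7° = 0.4955; sin 61.7° = 0.8805.
V₂ = V₁·(sin θ₂/sin θ₁) = 405·(0.8805/0.4955) = 719.72 m/s.

720 m/s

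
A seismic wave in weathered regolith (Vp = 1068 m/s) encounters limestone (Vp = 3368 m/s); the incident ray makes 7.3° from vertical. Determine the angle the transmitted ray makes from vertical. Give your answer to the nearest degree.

Snell's law: sin θ₂ = (V₂/V₁)·sin θ₁ = (3368/1068)·sin 7.3° = 0.4007.
θ₂ = arcsin 0.4007 = 23.62° from the normal.

24°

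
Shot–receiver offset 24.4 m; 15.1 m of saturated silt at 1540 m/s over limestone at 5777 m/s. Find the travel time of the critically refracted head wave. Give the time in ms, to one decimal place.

23.1 ms

θ_c = arcsin(V₁/V₂) = arcsin(1540/5777) = 15.46°, cos θ_c = 0.9638.
Intercept time tᵢ = 2h cos θ_c / V₁ = 2·15.1·0.9638/1540 = 0.01890 s.
t = x/V₂ + tᵢ = 24.4/5777 + 0.01890 = 0.02312 s.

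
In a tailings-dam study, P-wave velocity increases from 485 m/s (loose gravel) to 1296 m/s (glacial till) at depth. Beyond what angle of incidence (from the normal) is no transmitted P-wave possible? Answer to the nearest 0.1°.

22.0°

At critical incidence the refracted ray runs along the interface (θ₂ = 90°), so sin θ_c = V₁/V₂.
θ_c = arcsin(485/1296) = arcsin 0.3742 = 21.98°.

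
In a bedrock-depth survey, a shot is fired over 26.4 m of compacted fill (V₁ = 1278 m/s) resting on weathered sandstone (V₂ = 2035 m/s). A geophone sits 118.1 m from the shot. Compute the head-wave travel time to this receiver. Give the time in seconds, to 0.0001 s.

θ_c = arcsin(V₁/V₂) = arcsin(1278/2035) = 38.90°, cos θ_c = 0.7782.
Intercept time tᵢ = 2h cos θ_c / V₁ = 2·26.4·0.7782/1278 = 0.03215 s.
t = x/V₂ + tᵢ = 118.1/2035 + 0.03215 = 0.09019 s.

0.0902 s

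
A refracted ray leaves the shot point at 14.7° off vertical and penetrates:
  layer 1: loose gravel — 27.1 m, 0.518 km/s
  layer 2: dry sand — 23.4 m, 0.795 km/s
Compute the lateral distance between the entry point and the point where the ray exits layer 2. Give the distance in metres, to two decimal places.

p = sin θ₁/V₁ = sin 14.7°/0.518 = 4.8988e-01 s/km is conserved through the stack.
Layer 1: θ = 14.70°; offset = 27.1·tan 14.70° = 7.1096 m.
Layer 2: sin θ = p·0.795 = 0.3895 → θ = 22.92°; offset = 23.4·tan 22.92° = 9.8945 m.
Total horizontal offset = 17.0040 m.

17.00 m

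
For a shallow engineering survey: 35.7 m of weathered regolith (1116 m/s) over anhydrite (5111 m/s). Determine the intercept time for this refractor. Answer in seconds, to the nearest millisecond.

0.062 s

θ_c = arcsin(V₁/V₂) = arcsin(1116/5111) = 12.61°; cos θ_c = 0.9759.
tᵢ = 2h·cos θ_c / V₁ = 2·35.7·0.9759 / 1116 = 0.06243 s.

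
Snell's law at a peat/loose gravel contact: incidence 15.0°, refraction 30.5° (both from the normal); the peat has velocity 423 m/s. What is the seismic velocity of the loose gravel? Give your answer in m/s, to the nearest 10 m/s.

sin 15.0° = 0.2588; sin 30.5° = 0.5075.
V₂ = V₁·(sin θ₂/sin θ₁) = 423·(0.5075/0.2588) = 829.49 m/s.

830 m/s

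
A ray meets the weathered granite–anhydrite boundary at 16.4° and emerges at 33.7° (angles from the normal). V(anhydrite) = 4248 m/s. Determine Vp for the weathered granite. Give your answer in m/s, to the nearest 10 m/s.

sin 16.4° = 0.2823; sin 33.7° = 0.5548.
V₁ = V₂·(sin θ₁/sin θ₂) = 4248·(0.2823/0.5548) = 2161.66 m/s.

2160 m/s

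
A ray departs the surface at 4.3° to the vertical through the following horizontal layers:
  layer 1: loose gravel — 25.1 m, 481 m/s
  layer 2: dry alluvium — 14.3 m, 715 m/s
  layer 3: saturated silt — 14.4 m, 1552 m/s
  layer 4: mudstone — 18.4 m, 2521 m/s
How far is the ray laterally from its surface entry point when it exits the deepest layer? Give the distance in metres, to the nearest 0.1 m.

14.9 m

Apply Snell's law at each interface; in layer i the horizontal offset is hᵢ·tan θᵢ.
Layer 1: θ = 4.30°; offset = 25.1·tan 4.30° = 1.887 m.
Layer 2: sin θ = 715·sin 4.3°/481 = 0.1115, θ = 6.40°; offset = 14.3·tan 6.40° = 1.604 m.
Layer 3: sin θ = 1552·sin 4.3°/481 = 0.2419, θ = 14.00°; offset = 14.4·tan 14.00° = 3.590 m.
Layer 4: sin θ = 2521·sin 4.3°/481 = 0.3930, θ = 23.14°; offset = 18.4·tan 23.14° = 7.863 m.
Summing the layer offsets gives 14.945 m.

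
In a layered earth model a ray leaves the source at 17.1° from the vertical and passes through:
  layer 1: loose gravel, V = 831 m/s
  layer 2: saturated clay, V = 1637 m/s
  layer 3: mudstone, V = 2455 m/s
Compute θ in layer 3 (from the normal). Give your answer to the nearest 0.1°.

Snell's law across each interface conserves sin θ / V, so sin θ_3 = V_3·sin θ₁/V₁.
sin θ_3 = 2455 × sin 17.1° / 831 = 0.8687.
θ_3 = arcsin 0.8687 = 60.31°.

60.3°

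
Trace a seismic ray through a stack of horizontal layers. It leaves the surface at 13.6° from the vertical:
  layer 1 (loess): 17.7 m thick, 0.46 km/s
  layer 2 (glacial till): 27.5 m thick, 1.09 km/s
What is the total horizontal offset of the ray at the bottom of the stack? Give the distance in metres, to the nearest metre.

23 m

p = sin θ₁/V₁ = sin 13.6°/0.46 = 5.1118e-01 s/km is conserved through the stack.
Layer 1: θ = 13.60°; offset = 17.7·tan 13.60° = 4.282 m.
Layer 2: sin θ = p·1.09 = 0.5572 → θ = 33.86°; offset = 27.5·tan 33.86° = 18.452 m.
Summing the layer offsets gives 22.734 m.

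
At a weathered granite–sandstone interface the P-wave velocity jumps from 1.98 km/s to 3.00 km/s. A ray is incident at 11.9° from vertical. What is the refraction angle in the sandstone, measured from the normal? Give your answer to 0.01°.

18.21°

Snell's law: sin θ₂ = (V₂/V₁)·sin θ₁ = (3.00/1.98)·sin 11.9° = 0.3124.
θ₂ = sin⁻¹(0.3124) = 18.21° (from vertical).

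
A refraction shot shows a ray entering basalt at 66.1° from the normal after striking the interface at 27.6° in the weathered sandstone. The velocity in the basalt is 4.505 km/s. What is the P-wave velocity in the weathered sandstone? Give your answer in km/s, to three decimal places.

sin 27.6° = 0.4633; sin 66.1° = 0.9143.
V₁ = V₂·(sin θ₁/sin θ₂) = 4.505·(0.4633/0.9143) = 2.283 km/s.

2.283 km/s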